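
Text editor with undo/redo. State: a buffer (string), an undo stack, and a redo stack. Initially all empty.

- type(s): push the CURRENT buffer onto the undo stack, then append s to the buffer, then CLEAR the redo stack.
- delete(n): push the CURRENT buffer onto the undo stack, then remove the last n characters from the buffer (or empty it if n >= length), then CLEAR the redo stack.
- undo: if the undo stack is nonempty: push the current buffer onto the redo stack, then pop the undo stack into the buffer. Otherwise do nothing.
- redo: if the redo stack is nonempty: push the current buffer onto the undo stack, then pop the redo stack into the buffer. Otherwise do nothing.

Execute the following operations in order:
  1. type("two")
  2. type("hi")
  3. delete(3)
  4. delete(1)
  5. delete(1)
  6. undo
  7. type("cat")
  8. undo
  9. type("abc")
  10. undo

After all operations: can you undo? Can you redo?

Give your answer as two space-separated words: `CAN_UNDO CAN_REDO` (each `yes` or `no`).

Answer: yes yes

Derivation:
After op 1 (type): buf='two' undo_depth=1 redo_depth=0
After op 2 (type): buf='twohi' undo_depth=2 redo_depth=0
After op 3 (delete): buf='tw' undo_depth=3 redo_depth=0
After op 4 (delete): buf='t' undo_depth=4 redo_depth=0
After op 5 (delete): buf='(empty)' undo_depth=5 redo_depth=0
After op 6 (undo): buf='t' undo_depth=4 redo_depth=1
After op 7 (type): buf='tcat' undo_depth=5 redo_depth=0
After op 8 (undo): buf='t' undo_depth=4 redo_depth=1
After op 9 (type): buf='tabc' undo_depth=5 redo_depth=0
After op 10 (undo): buf='t' undo_depth=4 redo_depth=1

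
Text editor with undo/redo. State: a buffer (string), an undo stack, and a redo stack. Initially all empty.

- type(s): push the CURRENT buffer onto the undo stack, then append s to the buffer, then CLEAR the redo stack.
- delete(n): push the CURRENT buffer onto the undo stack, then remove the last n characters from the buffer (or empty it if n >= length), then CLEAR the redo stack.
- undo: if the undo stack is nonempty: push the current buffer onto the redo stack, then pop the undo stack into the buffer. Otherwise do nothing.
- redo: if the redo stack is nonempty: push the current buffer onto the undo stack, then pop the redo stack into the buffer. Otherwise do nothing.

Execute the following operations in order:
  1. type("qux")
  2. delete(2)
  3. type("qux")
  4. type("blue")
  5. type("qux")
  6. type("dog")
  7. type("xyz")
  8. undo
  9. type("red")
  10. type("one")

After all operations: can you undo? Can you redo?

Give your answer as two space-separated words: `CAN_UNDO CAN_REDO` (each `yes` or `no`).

Answer: yes no

Derivation:
After op 1 (type): buf='qux' undo_depth=1 redo_depth=0
After op 2 (delete): buf='q' undo_depth=2 redo_depth=0
After op 3 (type): buf='qqux' undo_depth=3 redo_depth=0
After op 4 (type): buf='qquxblue' undo_depth=4 redo_depth=0
After op 5 (type): buf='qquxbluequx' undo_depth=5 redo_depth=0
After op 6 (type): buf='qquxbluequxdog' undo_depth=6 redo_depth=0
After op 7 (type): buf='qquxbluequxdogxyz' undo_depth=7 redo_depth=0
After op 8 (undo): buf='qquxbluequxdog' undo_depth=6 redo_depth=1
After op 9 (type): buf='qquxbluequxdogred' undo_depth=7 redo_depth=0
After op 10 (type): buf='qquxbluequxdogredone' undo_depth=8 redo_depth=0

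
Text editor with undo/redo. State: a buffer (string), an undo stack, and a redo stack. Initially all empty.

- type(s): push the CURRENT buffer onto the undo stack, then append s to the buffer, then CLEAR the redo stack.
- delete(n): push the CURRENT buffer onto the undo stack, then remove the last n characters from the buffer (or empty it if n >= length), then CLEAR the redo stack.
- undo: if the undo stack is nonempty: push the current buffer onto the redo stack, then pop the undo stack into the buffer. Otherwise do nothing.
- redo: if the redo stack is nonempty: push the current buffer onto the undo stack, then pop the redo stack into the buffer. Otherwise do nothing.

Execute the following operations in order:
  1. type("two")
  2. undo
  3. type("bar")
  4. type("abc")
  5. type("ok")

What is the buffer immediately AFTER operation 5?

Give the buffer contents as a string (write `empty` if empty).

After op 1 (type): buf='two' undo_depth=1 redo_depth=0
After op 2 (undo): buf='(empty)' undo_depth=0 redo_depth=1
After op 3 (type): buf='bar' undo_depth=1 redo_depth=0
After op 4 (type): buf='barabc' undo_depth=2 redo_depth=0
After op 5 (type): buf='barabcok' undo_depth=3 redo_depth=0

Answer: barabcok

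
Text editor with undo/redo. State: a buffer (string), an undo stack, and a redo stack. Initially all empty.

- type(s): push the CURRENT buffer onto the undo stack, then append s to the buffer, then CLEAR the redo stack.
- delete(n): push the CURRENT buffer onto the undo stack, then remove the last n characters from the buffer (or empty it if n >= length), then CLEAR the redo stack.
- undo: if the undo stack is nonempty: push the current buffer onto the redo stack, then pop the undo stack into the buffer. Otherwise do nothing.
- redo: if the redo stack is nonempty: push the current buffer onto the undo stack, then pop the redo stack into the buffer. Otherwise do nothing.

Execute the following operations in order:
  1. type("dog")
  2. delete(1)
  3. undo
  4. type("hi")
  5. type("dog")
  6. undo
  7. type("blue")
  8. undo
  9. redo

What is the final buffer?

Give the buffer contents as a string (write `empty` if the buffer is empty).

Answer: doghiblue

Derivation:
After op 1 (type): buf='dog' undo_depth=1 redo_depth=0
After op 2 (delete): buf='do' undo_depth=2 redo_depth=0
After op 3 (undo): buf='dog' undo_depth=1 redo_depth=1
After op 4 (type): buf='doghi' undo_depth=2 redo_depth=0
After op 5 (type): buf='doghidog' undo_depth=3 redo_depth=0
After op 6 (undo): buf='doghi' undo_depth=2 redo_depth=1
After op 7 (type): buf='doghiblue' undo_depth=3 redo_depth=0
After op 8 (undo): buf='doghi' undo_depth=2 redo_depth=1
After op 9 (redo): buf='doghiblue' undo_depth=3 redo_depth=0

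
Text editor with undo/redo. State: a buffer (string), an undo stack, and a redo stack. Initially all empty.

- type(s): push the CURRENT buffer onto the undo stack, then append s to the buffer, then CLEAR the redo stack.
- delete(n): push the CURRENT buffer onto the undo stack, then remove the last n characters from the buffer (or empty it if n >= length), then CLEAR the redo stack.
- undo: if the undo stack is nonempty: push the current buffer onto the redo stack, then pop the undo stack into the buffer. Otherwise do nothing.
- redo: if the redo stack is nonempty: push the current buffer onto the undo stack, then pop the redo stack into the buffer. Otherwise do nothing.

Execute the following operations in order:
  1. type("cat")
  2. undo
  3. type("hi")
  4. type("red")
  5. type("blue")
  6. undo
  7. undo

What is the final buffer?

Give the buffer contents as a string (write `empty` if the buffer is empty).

Answer: hi

Derivation:
After op 1 (type): buf='cat' undo_depth=1 redo_depth=0
After op 2 (undo): buf='(empty)' undo_depth=0 redo_depth=1
After op 3 (type): buf='hi' undo_depth=1 redo_depth=0
After op 4 (type): buf='hired' undo_depth=2 redo_depth=0
After op 5 (type): buf='hiredblue' undo_depth=3 redo_depth=0
After op 6 (undo): buf='hired' undo_depth=2 redo_depth=1
After op 7 (undo): buf='hi' undo_depth=1 redo_depth=2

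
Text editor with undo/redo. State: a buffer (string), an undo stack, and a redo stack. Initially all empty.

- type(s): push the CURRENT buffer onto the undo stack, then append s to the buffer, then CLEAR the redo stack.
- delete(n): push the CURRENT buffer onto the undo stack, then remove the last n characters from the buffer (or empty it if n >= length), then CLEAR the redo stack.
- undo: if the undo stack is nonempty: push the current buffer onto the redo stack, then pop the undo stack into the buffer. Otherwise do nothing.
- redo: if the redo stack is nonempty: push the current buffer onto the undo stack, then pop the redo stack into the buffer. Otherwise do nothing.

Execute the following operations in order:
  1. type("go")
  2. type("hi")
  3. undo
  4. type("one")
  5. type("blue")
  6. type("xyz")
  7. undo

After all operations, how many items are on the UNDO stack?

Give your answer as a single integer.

After op 1 (type): buf='go' undo_depth=1 redo_depth=0
After op 2 (type): buf='gohi' undo_depth=2 redo_depth=0
After op 3 (undo): buf='go' undo_depth=1 redo_depth=1
After op 4 (type): buf='goone' undo_depth=2 redo_depth=0
After op 5 (type): buf='gooneblue' undo_depth=3 redo_depth=0
After op 6 (type): buf='goonebluexyz' undo_depth=4 redo_depth=0
After op 7 (undo): buf='gooneblue' undo_depth=3 redo_depth=1

Answer: 3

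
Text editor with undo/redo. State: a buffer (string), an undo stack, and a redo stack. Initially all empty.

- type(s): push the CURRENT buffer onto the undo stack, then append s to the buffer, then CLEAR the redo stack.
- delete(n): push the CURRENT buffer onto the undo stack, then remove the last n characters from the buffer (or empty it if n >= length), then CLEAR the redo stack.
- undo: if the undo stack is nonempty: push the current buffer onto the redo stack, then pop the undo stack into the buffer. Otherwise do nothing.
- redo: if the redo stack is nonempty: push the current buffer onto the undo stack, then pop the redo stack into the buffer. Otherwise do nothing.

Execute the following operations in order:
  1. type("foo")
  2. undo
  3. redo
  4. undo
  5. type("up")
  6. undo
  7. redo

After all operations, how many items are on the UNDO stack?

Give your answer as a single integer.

After op 1 (type): buf='foo' undo_depth=1 redo_depth=0
After op 2 (undo): buf='(empty)' undo_depth=0 redo_depth=1
After op 3 (redo): buf='foo' undo_depth=1 redo_depth=0
After op 4 (undo): buf='(empty)' undo_depth=0 redo_depth=1
After op 5 (type): buf='up' undo_depth=1 redo_depth=0
After op 6 (undo): buf='(empty)' undo_depth=0 redo_depth=1
After op 7 (redo): buf='up' undo_depth=1 redo_depth=0

Answer: 1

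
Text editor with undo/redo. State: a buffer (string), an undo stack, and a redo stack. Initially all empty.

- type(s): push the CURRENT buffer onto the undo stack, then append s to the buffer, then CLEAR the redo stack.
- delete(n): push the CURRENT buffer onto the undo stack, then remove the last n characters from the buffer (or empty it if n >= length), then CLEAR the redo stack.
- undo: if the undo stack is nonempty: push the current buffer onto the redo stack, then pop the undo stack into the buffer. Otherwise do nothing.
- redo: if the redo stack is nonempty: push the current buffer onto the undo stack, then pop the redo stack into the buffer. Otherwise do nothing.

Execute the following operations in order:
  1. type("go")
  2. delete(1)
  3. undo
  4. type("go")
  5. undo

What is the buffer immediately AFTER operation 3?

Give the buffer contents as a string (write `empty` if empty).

Answer: go

Derivation:
After op 1 (type): buf='go' undo_depth=1 redo_depth=0
After op 2 (delete): buf='g' undo_depth=2 redo_depth=0
After op 3 (undo): buf='go' undo_depth=1 redo_depth=1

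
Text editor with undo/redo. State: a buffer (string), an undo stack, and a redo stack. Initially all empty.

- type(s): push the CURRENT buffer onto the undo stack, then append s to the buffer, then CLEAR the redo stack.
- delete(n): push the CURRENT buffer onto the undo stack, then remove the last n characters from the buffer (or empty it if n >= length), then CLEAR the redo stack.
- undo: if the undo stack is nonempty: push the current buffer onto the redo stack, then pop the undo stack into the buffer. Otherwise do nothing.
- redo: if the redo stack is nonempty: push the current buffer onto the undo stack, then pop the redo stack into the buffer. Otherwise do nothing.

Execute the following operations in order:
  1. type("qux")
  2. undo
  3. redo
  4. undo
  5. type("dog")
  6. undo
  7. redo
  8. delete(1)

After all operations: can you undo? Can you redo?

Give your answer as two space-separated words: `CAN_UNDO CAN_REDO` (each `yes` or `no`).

Answer: yes no

Derivation:
After op 1 (type): buf='qux' undo_depth=1 redo_depth=0
After op 2 (undo): buf='(empty)' undo_depth=0 redo_depth=1
After op 3 (redo): buf='qux' undo_depth=1 redo_depth=0
After op 4 (undo): buf='(empty)' undo_depth=0 redo_depth=1
After op 5 (type): buf='dog' undo_depth=1 redo_depth=0
After op 6 (undo): buf='(empty)' undo_depth=0 redo_depth=1
After op 7 (redo): buf='dog' undo_depth=1 redo_depth=0
After op 8 (delete): buf='do' undo_depth=2 redo_depth=0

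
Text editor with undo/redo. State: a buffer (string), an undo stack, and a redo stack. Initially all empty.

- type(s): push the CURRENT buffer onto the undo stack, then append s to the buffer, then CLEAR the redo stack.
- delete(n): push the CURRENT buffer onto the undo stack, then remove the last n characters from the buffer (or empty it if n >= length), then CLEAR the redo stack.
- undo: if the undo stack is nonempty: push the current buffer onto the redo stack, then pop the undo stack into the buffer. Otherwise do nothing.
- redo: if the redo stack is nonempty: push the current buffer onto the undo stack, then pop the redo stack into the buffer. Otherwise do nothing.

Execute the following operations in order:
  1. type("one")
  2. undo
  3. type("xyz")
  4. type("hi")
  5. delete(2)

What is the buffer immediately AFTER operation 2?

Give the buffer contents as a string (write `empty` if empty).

Answer: empty

Derivation:
After op 1 (type): buf='one' undo_depth=1 redo_depth=0
After op 2 (undo): buf='(empty)' undo_depth=0 redo_depth=1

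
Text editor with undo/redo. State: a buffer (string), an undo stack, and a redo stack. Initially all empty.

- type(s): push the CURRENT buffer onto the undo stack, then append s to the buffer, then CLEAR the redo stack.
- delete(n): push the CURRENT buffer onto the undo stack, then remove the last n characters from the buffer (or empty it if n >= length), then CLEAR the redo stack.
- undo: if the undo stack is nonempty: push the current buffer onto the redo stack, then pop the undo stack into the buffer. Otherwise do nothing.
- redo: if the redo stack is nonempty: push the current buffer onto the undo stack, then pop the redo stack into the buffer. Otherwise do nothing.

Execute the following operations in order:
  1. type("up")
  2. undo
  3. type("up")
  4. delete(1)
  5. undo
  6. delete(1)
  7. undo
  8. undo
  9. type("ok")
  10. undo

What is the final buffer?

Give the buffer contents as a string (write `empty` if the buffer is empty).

After op 1 (type): buf='up' undo_depth=1 redo_depth=0
After op 2 (undo): buf='(empty)' undo_depth=0 redo_depth=1
After op 3 (type): buf='up' undo_depth=1 redo_depth=0
After op 4 (delete): buf='u' undo_depth=2 redo_depth=0
After op 5 (undo): buf='up' undo_depth=1 redo_depth=1
After op 6 (delete): buf='u' undo_depth=2 redo_depth=0
After op 7 (undo): buf='up' undo_depth=1 redo_depth=1
After op 8 (undo): buf='(empty)' undo_depth=0 redo_depth=2
After op 9 (type): buf='ok' undo_depth=1 redo_depth=0
After op 10 (undo): buf='(empty)' undo_depth=0 redo_depth=1

Answer: empty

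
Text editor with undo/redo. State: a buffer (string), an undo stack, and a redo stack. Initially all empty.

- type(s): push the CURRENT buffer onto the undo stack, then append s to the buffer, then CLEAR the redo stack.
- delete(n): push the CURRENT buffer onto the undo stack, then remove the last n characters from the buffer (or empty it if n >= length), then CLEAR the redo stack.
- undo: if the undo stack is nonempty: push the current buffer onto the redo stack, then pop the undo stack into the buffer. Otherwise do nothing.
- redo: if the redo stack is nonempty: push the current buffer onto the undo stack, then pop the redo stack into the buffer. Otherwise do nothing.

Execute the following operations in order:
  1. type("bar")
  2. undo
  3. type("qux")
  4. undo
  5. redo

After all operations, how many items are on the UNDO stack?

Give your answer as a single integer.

After op 1 (type): buf='bar' undo_depth=1 redo_depth=0
After op 2 (undo): buf='(empty)' undo_depth=0 redo_depth=1
After op 3 (type): buf='qux' undo_depth=1 redo_depth=0
After op 4 (undo): buf='(empty)' undo_depth=0 redo_depth=1
After op 5 (redo): buf='qux' undo_depth=1 redo_depth=0

Answer: 1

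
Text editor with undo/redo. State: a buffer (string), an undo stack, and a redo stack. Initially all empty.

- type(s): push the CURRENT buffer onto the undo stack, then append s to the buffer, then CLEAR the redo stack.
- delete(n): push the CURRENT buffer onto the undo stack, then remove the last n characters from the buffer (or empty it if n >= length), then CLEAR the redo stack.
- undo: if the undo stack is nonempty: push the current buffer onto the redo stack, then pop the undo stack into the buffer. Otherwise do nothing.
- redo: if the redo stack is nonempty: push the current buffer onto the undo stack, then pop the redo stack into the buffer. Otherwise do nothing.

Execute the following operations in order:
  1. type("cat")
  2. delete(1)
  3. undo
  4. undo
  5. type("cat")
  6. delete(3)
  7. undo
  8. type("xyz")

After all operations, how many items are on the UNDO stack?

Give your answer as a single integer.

After op 1 (type): buf='cat' undo_depth=1 redo_depth=0
After op 2 (delete): buf='ca' undo_depth=2 redo_depth=0
After op 3 (undo): buf='cat' undo_depth=1 redo_depth=1
After op 4 (undo): buf='(empty)' undo_depth=0 redo_depth=2
After op 5 (type): buf='cat' undo_depth=1 redo_depth=0
After op 6 (delete): buf='(empty)' undo_depth=2 redo_depth=0
After op 7 (undo): buf='cat' undo_depth=1 redo_depth=1
After op 8 (type): buf='catxyz' undo_depth=2 redo_depth=0

Answer: 2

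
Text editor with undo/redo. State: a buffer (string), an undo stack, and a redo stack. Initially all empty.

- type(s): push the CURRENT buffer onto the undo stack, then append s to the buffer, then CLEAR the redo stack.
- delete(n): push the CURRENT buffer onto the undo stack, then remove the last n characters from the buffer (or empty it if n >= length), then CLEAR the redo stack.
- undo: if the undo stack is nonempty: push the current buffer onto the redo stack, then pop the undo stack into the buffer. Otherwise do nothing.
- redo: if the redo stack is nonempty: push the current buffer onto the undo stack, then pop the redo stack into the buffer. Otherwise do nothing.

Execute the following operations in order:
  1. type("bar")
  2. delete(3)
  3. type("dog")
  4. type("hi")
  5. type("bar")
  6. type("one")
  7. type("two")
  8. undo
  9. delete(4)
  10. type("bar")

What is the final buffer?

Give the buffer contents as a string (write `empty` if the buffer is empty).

After op 1 (type): buf='bar' undo_depth=1 redo_depth=0
After op 2 (delete): buf='(empty)' undo_depth=2 redo_depth=0
After op 3 (type): buf='dog' undo_depth=3 redo_depth=0
After op 4 (type): buf='doghi' undo_depth=4 redo_depth=0
After op 5 (type): buf='doghibar' undo_depth=5 redo_depth=0
After op 6 (type): buf='doghibarone' undo_depth=6 redo_depth=0
After op 7 (type): buf='doghibaronetwo' undo_depth=7 redo_depth=0
After op 8 (undo): buf='doghibarone' undo_depth=6 redo_depth=1
After op 9 (delete): buf='doghiba' undo_depth=7 redo_depth=0
After op 10 (type): buf='doghibabar' undo_depth=8 redo_depth=0

Answer: doghibabar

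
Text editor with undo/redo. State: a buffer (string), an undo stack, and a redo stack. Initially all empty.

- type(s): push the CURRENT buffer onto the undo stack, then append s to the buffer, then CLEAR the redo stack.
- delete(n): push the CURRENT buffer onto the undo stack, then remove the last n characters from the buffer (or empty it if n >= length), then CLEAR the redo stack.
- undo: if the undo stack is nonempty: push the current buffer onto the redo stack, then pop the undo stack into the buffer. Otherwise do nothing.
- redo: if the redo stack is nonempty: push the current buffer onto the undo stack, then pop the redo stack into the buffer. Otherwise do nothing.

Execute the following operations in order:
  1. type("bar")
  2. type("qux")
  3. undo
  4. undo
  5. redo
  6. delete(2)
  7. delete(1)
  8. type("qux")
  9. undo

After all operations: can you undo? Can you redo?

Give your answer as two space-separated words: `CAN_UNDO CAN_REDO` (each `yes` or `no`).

After op 1 (type): buf='bar' undo_depth=1 redo_depth=0
After op 2 (type): buf='barqux' undo_depth=2 redo_depth=0
After op 3 (undo): buf='bar' undo_depth=1 redo_depth=1
After op 4 (undo): buf='(empty)' undo_depth=0 redo_depth=2
After op 5 (redo): buf='bar' undo_depth=1 redo_depth=1
After op 6 (delete): buf='b' undo_depth=2 redo_depth=0
After op 7 (delete): buf='(empty)' undo_depth=3 redo_depth=0
After op 8 (type): buf='qux' undo_depth=4 redo_depth=0
After op 9 (undo): buf='(empty)' undo_depth=3 redo_depth=1

Answer: yes yes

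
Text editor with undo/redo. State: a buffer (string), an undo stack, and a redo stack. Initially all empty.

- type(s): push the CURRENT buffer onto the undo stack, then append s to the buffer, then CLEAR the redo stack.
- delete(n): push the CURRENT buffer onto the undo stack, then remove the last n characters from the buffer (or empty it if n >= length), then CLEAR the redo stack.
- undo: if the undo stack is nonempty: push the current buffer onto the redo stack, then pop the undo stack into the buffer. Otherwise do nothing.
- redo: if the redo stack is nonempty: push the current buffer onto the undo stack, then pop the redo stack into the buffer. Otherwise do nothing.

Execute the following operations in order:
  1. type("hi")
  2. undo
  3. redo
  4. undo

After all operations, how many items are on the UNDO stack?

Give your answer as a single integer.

Answer: 0

Derivation:
After op 1 (type): buf='hi' undo_depth=1 redo_depth=0
After op 2 (undo): buf='(empty)' undo_depth=0 redo_depth=1
After op 3 (redo): buf='hi' undo_depth=1 redo_depth=0
After op 4 (undo): buf='(empty)' undo_depth=0 redo_depth=1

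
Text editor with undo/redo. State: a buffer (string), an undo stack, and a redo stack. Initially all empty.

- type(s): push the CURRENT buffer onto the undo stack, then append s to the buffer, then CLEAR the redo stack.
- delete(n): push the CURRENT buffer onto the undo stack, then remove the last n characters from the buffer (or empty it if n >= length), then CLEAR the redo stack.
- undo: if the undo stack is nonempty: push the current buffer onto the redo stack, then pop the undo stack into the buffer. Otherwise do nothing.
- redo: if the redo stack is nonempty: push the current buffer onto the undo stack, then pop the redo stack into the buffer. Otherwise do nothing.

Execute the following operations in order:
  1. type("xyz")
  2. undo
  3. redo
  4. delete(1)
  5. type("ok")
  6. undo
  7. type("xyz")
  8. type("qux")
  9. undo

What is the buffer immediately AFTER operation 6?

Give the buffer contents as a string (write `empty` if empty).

Answer: xy

Derivation:
After op 1 (type): buf='xyz' undo_depth=1 redo_depth=0
After op 2 (undo): buf='(empty)' undo_depth=0 redo_depth=1
After op 3 (redo): buf='xyz' undo_depth=1 redo_depth=0
After op 4 (delete): buf='xy' undo_depth=2 redo_depth=0
After op 5 (type): buf='xyok' undo_depth=3 redo_depth=0
After op 6 (undo): buf='xy' undo_depth=2 redo_depth=1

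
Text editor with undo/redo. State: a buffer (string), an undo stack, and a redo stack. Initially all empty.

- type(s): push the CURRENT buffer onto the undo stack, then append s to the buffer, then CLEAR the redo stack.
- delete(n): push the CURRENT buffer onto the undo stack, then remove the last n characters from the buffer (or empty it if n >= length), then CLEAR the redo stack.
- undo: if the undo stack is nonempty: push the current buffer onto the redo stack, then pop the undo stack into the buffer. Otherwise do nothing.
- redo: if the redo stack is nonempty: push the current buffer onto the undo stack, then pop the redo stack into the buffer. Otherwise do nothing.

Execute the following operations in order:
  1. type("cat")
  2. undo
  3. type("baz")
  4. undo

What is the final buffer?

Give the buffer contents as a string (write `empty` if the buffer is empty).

Answer: empty

Derivation:
After op 1 (type): buf='cat' undo_depth=1 redo_depth=0
After op 2 (undo): buf='(empty)' undo_depth=0 redo_depth=1
After op 3 (type): buf='baz' undo_depth=1 redo_depth=0
After op 4 (undo): buf='(empty)' undo_depth=0 redo_depth=1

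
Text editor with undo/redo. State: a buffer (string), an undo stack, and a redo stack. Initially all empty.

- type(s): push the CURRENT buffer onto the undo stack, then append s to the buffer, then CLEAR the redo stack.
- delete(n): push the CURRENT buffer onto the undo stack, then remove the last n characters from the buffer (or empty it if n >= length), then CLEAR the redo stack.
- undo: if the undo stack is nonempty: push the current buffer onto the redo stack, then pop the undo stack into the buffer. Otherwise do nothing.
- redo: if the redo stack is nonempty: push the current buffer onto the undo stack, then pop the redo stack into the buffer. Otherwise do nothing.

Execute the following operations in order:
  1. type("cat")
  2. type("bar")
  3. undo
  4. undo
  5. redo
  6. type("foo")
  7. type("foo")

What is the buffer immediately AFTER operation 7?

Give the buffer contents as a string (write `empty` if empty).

Answer: catfoofoo

Derivation:
After op 1 (type): buf='cat' undo_depth=1 redo_depth=0
After op 2 (type): buf='catbar' undo_depth=2 redo_depth=0
After op 3 (undo): buf='cat' undo_depth=1 redo_depth=1
After op 4 (undo): buf='(empty)' undo_depth=0 redo_depth=2
After op 5 (redo): buf='cat' undo_depth=1 redo_depth=1
After op 6 (type): buf='catfoo' undo_depth=2 redo_depth=0
After op 7 (type): buf='catfoofoo' undo_depth=3 redo_depth=0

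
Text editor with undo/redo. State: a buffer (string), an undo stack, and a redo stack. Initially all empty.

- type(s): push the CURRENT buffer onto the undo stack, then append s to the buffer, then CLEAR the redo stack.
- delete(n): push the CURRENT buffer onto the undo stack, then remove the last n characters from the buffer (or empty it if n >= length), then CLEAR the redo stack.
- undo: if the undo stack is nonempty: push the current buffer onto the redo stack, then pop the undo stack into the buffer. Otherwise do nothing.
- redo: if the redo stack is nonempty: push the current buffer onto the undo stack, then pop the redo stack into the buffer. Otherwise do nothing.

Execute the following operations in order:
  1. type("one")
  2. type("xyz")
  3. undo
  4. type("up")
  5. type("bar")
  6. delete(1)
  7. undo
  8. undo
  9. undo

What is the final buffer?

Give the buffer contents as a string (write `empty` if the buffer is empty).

Answer: one

Derivation:
After op 1 (type): buf='one' undo_depth=1 redo_depth=0
After op 2 (type): buf='onexyz' undo_depth=2 redo_depth=0
After op 3 (undo): buf='one' undo_depth=1 redo_depth=1
After op 4 (type): buf='oneup' undo_depth=2 redo_depth=0
After op 5 (type): buf='oneupbar' undo_depth=3 redo_depth=0
After op 6 (delete): buf='oneupba' undo_depth=4 redo_depth=0
After op 7 (undo): buf='oneupbar' undo_depth=3 redo_depth=1
After op 8 (undo): buf='oneup' undo_depth=2 redo_depth=2
After op 9 (undo): buf='one' undo_depth=1 redo_depth=3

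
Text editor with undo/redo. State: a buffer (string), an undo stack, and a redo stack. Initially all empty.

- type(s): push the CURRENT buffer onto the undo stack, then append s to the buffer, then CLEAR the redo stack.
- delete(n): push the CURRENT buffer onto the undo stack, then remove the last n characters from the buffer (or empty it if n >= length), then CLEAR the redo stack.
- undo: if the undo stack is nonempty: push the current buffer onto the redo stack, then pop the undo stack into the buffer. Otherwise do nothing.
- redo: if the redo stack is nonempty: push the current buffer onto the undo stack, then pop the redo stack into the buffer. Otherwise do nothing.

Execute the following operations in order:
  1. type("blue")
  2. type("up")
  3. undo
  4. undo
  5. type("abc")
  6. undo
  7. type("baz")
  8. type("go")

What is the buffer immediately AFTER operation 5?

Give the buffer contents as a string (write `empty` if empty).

Answer: abc

Derivation:
After op 1 (type): buf='blue' undo_depth=1 redo_depth=0
After op 2 (type): buf='blueup' undo_depth=2 redo_depth=0
After op 3 (undo): buf='blue' undo_depth=1 redo_depth=1
After op 4 (undo): buf='(empty)' undo_depth=0 redo_depth=2
After op 5 (type): buf='abc' undo_depth=1 redo_depth=0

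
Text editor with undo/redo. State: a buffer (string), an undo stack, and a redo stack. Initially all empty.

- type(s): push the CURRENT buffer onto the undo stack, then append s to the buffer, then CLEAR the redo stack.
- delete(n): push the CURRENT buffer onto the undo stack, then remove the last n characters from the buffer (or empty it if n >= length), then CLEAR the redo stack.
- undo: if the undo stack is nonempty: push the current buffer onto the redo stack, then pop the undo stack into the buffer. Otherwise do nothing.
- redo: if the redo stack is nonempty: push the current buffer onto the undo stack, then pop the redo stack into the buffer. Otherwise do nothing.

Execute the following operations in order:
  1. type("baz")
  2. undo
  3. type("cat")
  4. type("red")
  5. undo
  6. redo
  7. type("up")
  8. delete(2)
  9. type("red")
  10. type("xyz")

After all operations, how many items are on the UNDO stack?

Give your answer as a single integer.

After op 1 (type): buf='baz' undo_depth=1 redo_depth=0
After op 2 (undo): buf='(empty)' undo_depth=0 redo_depth=1
After op 3 (type): buf='cat' undo_depth=1 redo_depth=0
After op 4 (type): buf='catred' undo_depth=2 redo_depth=0
After op 5 (undo): buf='cat' undo_depth=1 redo_depth=1
After op 6 (redo): buf='catred' undo_depth=2 redo_depth=0
After op 7 (type): buf='catredup' undo_depth=3 redo_depth=0
After op 8 (delete): buf='catred' undo_depth=4 redo_depth=0
After op 9 (type): buf='catredred' undo_depth=5 redo_depth=0
After op 10 (type): buf='catredredxyz' undo_depth=6 redo_depth=0

Answer: 6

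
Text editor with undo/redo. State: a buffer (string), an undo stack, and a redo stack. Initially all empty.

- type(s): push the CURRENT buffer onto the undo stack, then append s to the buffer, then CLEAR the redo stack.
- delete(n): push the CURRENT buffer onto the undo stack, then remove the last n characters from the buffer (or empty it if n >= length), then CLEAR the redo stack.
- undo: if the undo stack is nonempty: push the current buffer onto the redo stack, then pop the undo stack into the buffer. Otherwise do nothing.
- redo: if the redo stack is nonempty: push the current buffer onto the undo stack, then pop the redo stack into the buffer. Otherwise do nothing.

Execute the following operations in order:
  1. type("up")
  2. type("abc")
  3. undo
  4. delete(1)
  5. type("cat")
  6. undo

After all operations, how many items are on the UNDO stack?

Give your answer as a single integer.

Answer: 2

Derivation:
After op 1 (type): buf='up' undo_depth=1 redo_depth=0
After op 2 (type): buf='upabc' undo_depth=2 redo_depth=0
After op 3 (undo): buf='up' undo_depth=1 redo_depth=1
After op 4 (delete): buf='u' undo_depth=2 redo_depth=0
After op 5 (type): buf='ucat' undo_depth=3 redo_depth=0
After op 6 (undo): buf='u' undo_depth=2 redo_depth=1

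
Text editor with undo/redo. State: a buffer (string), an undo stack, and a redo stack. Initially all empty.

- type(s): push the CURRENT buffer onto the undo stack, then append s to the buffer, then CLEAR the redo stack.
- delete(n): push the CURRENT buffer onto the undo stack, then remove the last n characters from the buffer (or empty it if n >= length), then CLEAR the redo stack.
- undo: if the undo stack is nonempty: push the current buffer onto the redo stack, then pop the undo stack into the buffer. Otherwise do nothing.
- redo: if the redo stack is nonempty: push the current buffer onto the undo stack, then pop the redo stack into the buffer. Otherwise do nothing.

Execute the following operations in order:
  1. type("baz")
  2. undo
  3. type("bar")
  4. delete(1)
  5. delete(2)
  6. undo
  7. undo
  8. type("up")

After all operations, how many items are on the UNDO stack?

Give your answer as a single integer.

Answer: 2

Derivation:
After op 1 (type): buf='baz' undo_depth=1 redo_depth=0
After op 2 (undo): buf='(empty)' undo_depth=0 redo_depth=1
After op 3 (type): buf='bar' undo_depth=1 redo_depth=0
After op 4 (delete): buf='ba' undo_depth=2 redo_depth=0
After op 5 (delete): buf='(empty)' undo_depth=3 redo_depth=0
After op 6 (undo): buf='ba' undo_depth=2 redo_depth=1
After op 7 (undo): buf='bar' undo_depth=1 redo_depth=2
After op 8 (type): buf='barup' undo_depth=2 redo_depth=0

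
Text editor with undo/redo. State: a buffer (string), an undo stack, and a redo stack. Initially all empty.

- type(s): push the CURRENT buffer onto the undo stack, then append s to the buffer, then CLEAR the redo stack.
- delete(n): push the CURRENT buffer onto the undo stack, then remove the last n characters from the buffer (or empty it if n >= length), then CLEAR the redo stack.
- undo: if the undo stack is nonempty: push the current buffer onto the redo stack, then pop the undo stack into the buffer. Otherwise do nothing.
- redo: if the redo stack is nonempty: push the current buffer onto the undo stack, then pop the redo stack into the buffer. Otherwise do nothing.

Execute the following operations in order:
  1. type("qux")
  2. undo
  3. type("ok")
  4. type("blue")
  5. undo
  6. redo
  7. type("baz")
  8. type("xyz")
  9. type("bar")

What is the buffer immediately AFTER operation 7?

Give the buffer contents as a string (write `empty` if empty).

After op 1 (type): buf='qux' undo_depth=1 redo_depth=0
After op 2 (undo): buf='(empty)' undo_depth=0 redo_depth=1
After op 3 (type): buf='ok' undo_depth=1 redo_depth=0
After op 4 (type): buf='okblue' undo_depth=2 redo_depth=0
After op 5 (undo): buf='ok' undo_depth=1 redo_depth=1
After op 6 (redo): buf='okblue' undo_depth=2 redo_depth=0
After op 7 (type): buf='okbluebaz' undo_depth=3 redo_depth=0

Answer: okbluebaz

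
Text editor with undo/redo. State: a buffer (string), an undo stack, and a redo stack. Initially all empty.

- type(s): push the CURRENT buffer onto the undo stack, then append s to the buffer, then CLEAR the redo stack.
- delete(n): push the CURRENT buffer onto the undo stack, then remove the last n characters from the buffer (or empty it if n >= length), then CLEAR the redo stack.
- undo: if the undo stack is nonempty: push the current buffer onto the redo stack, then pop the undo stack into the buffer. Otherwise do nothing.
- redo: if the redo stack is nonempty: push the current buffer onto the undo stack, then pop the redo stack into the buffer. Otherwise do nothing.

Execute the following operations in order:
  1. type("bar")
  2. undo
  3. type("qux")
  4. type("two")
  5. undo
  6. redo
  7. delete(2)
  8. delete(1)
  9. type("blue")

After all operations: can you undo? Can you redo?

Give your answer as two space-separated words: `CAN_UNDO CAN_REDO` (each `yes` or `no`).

Answer: yes no

Derivation:
After op 1 (type): buf='bar' undo_depth=1 redo_depth=0
After op 2 (undo): buf='(empty)' undo_depth=0 redo_depth=1
After op 3 (type): buf='qux' undo_depth=1 redo_depth=0
After op 4 (type): buf='quxtwo' undo_depth=2 redo_depth=0
After op 5 (undo): buf='qux' undo_depth=1 redo_depth=1
After op 6 (redo): buf='quxtwo' undo_depth=2 redo_depth=0
After op 7 (delete): buf='quxt' undo_depth=3 redo_depth=0
After op 8 (delete): buf='qux' undo_depth=4 redo_depth=0
After op 9 (type): buf='quxblue' undo_depth=5 redo_depth=0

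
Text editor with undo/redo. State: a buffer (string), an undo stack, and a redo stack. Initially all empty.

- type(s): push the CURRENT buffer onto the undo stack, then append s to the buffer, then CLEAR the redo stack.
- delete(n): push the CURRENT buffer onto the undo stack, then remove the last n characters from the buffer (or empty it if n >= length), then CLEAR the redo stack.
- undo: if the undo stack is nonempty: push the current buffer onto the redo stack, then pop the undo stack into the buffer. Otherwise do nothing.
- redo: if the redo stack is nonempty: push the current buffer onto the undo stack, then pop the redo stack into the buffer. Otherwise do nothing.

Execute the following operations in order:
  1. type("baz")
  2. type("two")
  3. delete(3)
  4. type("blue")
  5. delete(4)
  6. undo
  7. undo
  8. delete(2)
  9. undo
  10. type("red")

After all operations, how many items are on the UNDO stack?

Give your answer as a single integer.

After op 1 (type): buf='baz' undo_depth=1 redo_depth=0
After op 2 (type): buf='baztwo' undo_depth=2 redo_depth=0
After op 3 (delete): buf='baz' undo_depth=3 redo_depth=0
After op 4 (type): buf='bazblue' undo_depth=4 redo_depth=0
After op 5 (delete): buf='baz' undo_depth=5 redo_depth=0
After op 6 (undo): buf='bazblue' undo_depth=4 redo_depth=1
After op 7 (undo): buf='baz' undo_depth=3 redo_depth=2
After op 8 (delete): buf='b' undo_depth=4 redo_depth=0
After op 9 (undo): buf='baz' undo_depth=3 redo_depth=1
After op 10 (type): buf='bazred' undo_depth=4 redo_depth=0

Answer: 4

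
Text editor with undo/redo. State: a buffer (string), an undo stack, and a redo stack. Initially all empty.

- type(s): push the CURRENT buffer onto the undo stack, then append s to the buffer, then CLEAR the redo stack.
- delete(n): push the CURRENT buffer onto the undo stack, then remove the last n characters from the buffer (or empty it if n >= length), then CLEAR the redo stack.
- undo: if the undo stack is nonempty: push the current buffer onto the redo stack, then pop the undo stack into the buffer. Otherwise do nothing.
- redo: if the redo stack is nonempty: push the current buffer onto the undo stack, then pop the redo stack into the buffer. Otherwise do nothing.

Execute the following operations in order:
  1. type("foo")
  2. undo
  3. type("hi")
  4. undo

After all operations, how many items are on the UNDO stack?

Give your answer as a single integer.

After op 1 (type): buf='foo' undo_depth=1 redo_depth=0
After op 2 (undo): buf='(empty)' undo_depth=0 redo_depth=1
After op 3 (type): buf='hi' undo_depth=1 redo_depth=0
After op 4 (undo): buf='(empty)' undo_depth=0 redo_depth=1

Answer: 0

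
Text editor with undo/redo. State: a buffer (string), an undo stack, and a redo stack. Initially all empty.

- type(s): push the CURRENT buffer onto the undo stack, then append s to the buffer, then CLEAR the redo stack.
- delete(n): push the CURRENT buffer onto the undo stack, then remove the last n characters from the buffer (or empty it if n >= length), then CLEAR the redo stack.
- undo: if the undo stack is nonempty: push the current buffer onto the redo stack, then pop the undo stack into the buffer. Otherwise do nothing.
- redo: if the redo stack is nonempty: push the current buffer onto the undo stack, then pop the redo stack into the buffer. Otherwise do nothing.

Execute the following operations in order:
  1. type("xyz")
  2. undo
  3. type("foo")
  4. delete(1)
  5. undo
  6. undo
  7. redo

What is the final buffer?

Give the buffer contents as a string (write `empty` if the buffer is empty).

Answer: foo

Derivation:
After op 1 (type): buf='xyz' undo_depth=1 redo_depth=0
After op 2 (undo): buf='(empty)' undo_depth=0 redo_depth=1
After op 3 (type): buf='foo' undo_depth=1 redo_depth=0
After op 4 (delete): buf='fo' undo_depth=2 redo_depth=0
After op 5 (undo): buf='foo' undo_depth=1 redo_depth=1
After op 6 (undo): buf='(empty)' undo_depth=0 redo_depth=2
After op 7 (redo): buf='foo' undo_depth=1 redo_depth=1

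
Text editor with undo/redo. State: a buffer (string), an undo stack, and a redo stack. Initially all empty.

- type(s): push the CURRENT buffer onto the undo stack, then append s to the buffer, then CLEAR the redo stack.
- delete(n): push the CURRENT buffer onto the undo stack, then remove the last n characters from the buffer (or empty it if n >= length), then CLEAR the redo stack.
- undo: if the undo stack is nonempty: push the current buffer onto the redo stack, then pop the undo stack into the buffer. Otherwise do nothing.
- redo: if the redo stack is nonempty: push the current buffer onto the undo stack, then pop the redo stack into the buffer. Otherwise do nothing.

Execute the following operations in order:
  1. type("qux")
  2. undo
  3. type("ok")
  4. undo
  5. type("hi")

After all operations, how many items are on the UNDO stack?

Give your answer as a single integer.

Answer: 1

Derivation:
After op 1 (type): buf='qux' undo_depth=1 redo_depth=0
After op 2 (undo): buf='(empty)' undo_depth=0 redo_depth=1
After op 3 (type): buf='ok' undo_depth=1 redo_depth=0
After op 4 (undo): buf='(empty)' undo_depth=0 redo_depth=1
After op 5 (type): buf='hi' undo_depth=1 redo_depth=0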